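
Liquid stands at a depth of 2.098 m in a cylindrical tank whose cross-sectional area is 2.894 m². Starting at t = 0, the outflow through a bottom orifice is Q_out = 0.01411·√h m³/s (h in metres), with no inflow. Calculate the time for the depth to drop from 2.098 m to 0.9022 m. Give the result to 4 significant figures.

204.5 s

Accumulation of liquid (constant cross-section A): A dh/dt = −0.01411 √h.
Separate and integrate: 2(√h − √h₀) = −(0.01411/A) t.
t = 2A(√h₀ − √h)/0.01411 = 2·2.894·(√2.098 − √0.9022)/0.01411
  = 5.78800 × (1.44845 − 0.949842) / 0.01411 = 204.531 s.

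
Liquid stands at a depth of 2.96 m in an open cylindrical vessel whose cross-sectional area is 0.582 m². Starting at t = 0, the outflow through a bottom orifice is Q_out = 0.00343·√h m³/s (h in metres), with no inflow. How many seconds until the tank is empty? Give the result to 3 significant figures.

Volume balance on the tank: A dh/dt = −0.00343 √h.
Separate and integrate: 2(√h − √h₀) = −(0.00343/A) t.
Tank is empty when √h = 0: t_empty = 2A√h₀/0.00343.
t_empty = 2·0.582·√2.96/0.00343 = 1.1640·1.7205/0.00343 = 583.85 s.

584 s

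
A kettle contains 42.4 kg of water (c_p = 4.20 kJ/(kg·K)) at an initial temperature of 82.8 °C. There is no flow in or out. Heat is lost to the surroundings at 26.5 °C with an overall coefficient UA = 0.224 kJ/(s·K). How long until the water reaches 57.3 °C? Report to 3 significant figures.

Lumped-capacitance energy balance: M c_p dT/dt = UA(T_amb − T).
τ = M c_p/UA = 795.00 s; T_ss = T_amb = 26.500 °C.
T(t) = T_ss + (T₀ − T_ss)e^(−t/τ); set T = 57.3:
t = −τ ln[(T − T_ss)/(T₀ − T_ss)] = −795.00 · ln(0.54707) = 479.53 s.

480 s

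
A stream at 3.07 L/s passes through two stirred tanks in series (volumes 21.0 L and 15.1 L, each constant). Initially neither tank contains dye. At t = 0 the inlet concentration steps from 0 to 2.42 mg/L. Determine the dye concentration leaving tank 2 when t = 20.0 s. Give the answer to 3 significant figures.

Time constants: τᵢ = Vᵢ/Q for each well-mixed tank.
τ₁ = 21.0/3.07 = 6.8404 s; τ₂ = 15.1/3.07 = 4.9186 s.
Tank 1: C₁ = C_in(1 − e^(−t/τ₁)). Tank 2 (τ₁ ≠ τ₂): C₂ = C_in[1 − (τ₁ e^(−t/τ₁) − τ₂ e^(−t/τ₂))/(τ₁ − τ₂)].
At t = 20.0: e^(−t/τ₁) = 0.053729, e^(−t/τ₂) = 0.017142.
C₂ = 2.42·[1 − (6.8404·0.053729 − 4.9186·0.017142)/(1.9218)] = 2.42·0.85263 = 2.0634 mg/L.

2.06 mg/L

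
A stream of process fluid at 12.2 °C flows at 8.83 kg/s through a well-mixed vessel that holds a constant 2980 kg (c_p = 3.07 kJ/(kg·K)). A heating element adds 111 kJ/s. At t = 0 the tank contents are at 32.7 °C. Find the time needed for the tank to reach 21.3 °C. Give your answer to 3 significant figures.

Heat balance on the well-mixed liquid: M c_p dT/dt = ṁ c_p (T_in − T) + 111.
τ = M/ṁ = 337.49 s; T_ss = T_in + Q̇/(ṁ c_p) = 16.295 °C.
T(t) = T_ss + (T₀ − T_ss) e^(−t/τ). Set T = 21.3:
e^(−t/τ) = (21.3 − 16.295)/(32.7 − 16.295) = 0.30510
t = −337.49 · ln(0.30510) = 400.63 s.

401 s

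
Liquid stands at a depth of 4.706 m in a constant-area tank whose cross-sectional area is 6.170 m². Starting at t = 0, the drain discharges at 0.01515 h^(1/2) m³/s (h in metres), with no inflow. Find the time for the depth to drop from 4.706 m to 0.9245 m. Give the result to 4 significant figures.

Volume balance on the tank: A dh/dt = −0.01515 √h.
This is separable: 2 d(√h)/dt = −0.01515/A, so √h = √h₀ − (0.01515/(2A)) t.
t = 2A(√h₀ − √h)/0.01515 = 2·6.170·(√4.706 − √0.9245)/0.01515
  = 12.3400 × (2.16933 − 0.961509) / 0.01515 = 983.797 s.

983.8 s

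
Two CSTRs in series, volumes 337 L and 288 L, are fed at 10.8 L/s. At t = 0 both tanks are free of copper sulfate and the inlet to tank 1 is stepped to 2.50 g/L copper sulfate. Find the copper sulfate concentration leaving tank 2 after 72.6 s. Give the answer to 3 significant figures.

Each tank obeys Vᵢ dCᵢ/dt = Q(Cᵢ₋₁ − Cᵢ), so τᵢ = Vᵢ/Q.
τ₁ = 337/10.8 = 31.204 s; τ₂ = 288/10.8 = 26.667 s.
Solving the cascade with C₁(0)=C₂(0)=0 gives C₂(t) = C_in[1 − (τ₁ e^(−t/τ₁) − τ₂ e^(−t/τ₂))/(τ₁ − τ₂)].
At t = 72.6: e^(−t/τ₁) = 0.097623, e^(−t/τ₂) = 0.065710.
C₂ = 2.50·[1 − (31.204·0.097623 − 26.667·0.065710)/(4.5370)] = 2.50·0.71481 = 1.7870 g/L.

1.79 g/L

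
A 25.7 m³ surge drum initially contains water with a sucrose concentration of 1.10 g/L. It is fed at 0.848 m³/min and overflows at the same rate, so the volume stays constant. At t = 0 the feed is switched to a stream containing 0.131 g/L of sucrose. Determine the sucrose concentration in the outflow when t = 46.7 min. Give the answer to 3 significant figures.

0.339 g/L

Unsteady species balance (constant V, well mixed): V dC/dt = Q(C_in − C).
So dC/dt = (C_in − C)/τ with τ = V/Q = 25.7/0.848 = 30.307 min.
This is linear first-order; C(t) = C_in + (C₀ − C_in) e^(−t/τ).
C(46.7) = 0.131 + (1.10 − 0.131)·e^(−46.7/30.307) = 0.131 + (0.96900)·0.21418 = 0.33854 g/L.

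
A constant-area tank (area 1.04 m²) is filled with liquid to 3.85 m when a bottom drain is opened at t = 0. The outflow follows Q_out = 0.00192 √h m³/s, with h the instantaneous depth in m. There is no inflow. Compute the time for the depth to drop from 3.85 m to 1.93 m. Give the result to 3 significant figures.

621 s

With no inflow, A dh/dt = −0.00192 √h.
∫ h^(−1/2) dh = −(0.00192/A) ∫ dt, giving 2√h = 2√h₀ − (0.00192/A) t.
t = 2A(√h₀ − √h)/0.00192 = 2·1.04·(√3.85 − √1.93)/0.00192
  = 2.0800 × (1.9621 − 1.3892) / 0.00192 = 620.64 s.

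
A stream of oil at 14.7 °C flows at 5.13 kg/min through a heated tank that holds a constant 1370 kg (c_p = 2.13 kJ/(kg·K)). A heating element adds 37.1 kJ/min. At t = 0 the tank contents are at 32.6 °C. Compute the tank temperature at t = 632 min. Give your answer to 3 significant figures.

M c_p dT/dt = ṁ c_p (T_in − T) + Q̇.
Rearrange: dT/dt = (T_ss − T)/τ with τ = M/ṁ = 267.06 min and T_ss = T_in + Q̇/(ṁ c_p) = 18.095 °C.
This is linear first-order; T(t) = T_ss + (T₀ − T_ss) e^(−t/τ).
T(632) = 18.095 + (14.505)·e^(−632/267.06) = 18.095 + (14.505)·0.093805 = 19.456 °C.

19.5 °C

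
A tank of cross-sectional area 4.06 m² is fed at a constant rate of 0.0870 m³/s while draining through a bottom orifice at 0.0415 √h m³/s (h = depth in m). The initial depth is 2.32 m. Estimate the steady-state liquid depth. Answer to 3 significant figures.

4.39 m

A dh/dt = Q_in − 0.0415 √h. Steady state requires inflow = outflow:
Q_in = 0.0415 √h_ss ⇒ √h_ss = 0.0870/0.0415 = 2.0964.
h_ss = 2.0964² = 4.3948 m. (Since h₀ = 2.32 m < h_ss, the level will rise toward this value.)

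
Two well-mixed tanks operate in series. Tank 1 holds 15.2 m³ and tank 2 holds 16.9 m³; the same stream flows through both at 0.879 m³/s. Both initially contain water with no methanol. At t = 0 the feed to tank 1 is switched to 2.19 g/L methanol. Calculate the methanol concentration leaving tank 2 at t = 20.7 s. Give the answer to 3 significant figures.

Species balance on tank i: dCᵢ/dt = (Cᵢ₋₁ − Cᵢ)/τᵢ with τᵢ = Vᵢ/Q.
τ₁ = 15.2/0.879 = 17.292 s; τ₂ = 16.9/0.879 = 19.226 s.
Tank 1: C₁ = C_in(1 − e^(−t/τ₁)). Tank 2 (τ₁ ≠ τ₂): C₂ = C_in[1 − (τ₁ e^(−t/τ₁) − τ₂ e^(−t/τ₂))/(τ₁ − τ₂)].
At t = 20.7: e^(−t/τ₁) = 0.30208, e^(−t/τ₂) = 0.34074.
C₂ = 2.19·[1 − (17.292·0.30208 − 19.226·0.34074)/(-1.9340)] = 2.19·0.31364 = 0.68687 g/L.

0.687 g/L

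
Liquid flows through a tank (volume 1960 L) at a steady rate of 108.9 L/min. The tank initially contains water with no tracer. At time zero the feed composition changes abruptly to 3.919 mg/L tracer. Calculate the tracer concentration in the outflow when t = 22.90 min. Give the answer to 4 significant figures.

2.821 mg/L

Species balance on the tank: V dC/dt = Q(C_in − C).
Rewrite as dC/dt + C/τ = C_in/τ, τ = V/Q = 17.9982 min.
Integrating: C(t) = C_in + (C₀ − C_in) e^(−t/τ).
C(22.90) = 3.919 + (0 − 3.919)·e^(−22.90/17.9982) = 3.919 + (-3.91900)·0.280172 = 2.82101 mg/L.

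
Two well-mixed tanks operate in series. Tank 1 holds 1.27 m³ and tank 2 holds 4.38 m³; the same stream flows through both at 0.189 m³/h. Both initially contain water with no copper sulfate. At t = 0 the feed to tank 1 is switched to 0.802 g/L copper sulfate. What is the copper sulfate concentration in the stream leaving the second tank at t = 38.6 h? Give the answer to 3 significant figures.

Time constants: τᵢ = Vᵢ/Q for each well-mixed tank.
τ₁ = 1.27/0.189 = 6.7196 h; τ₂ = 4.38/0.189 = 23.175 h.
Solving the cascade with C₁(0)=C₂(0)=0 gives C₂(t) = C_in[1 − (τ₁ e^(−t/τ₁) − τ₂ e^(−t/τ₂))/(τ₁ − τ₂)].
At t = 38.6: e^(−t/τ₁) = 0.0032006, e^(−t/τ₂) = 0.18907.
C₂ = 0.802·[1 − (6.7196·0.0032006 − 23.175·0.18907)/(-16.455)] = 0.802·0.73502 = 0.58949 g/L.

0.589 g/L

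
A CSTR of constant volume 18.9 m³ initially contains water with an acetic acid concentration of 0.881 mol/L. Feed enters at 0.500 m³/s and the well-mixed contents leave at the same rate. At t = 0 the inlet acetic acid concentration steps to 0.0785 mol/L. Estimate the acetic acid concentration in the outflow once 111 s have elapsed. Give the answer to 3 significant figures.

0.121 mol/L

Mass balance on the solute (V constant): V dC/dt = Q(C_in − C).
So dC/dt = (C_in − C)/τ with τ = V/Q = 18.9/0.500 = 37.800 s.
Solution: C(t) = C_in + (C₀ − C_in) e^(−t/τ).
C(111) = 0.0785 + (0.881 − 0.0785)·e^(−111/37.800) = 0.0785 + (0.80250)·0.053051 = 0.12107 mol/L.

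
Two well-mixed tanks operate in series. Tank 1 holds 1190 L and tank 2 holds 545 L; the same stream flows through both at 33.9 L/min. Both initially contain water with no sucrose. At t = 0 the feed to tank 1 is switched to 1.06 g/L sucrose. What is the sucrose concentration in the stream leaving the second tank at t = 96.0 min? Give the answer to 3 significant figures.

Each tank obeys Vᵢ dCᵢ/dt = Q(Cᵢ₋₁ − Cᵢ), so τᵢ = Vᵢ/Q.
τ₁ = 1190/33.9 = 35.103 min; τ₂ = 545/33.9 = 16.077 min.
Tank 1: C₁ = C_in(1 − e^(−t/τ₁)). Tank 2 (τ₁ ≠ τ₂): C₂ = C_in[1 − (τ₁ e^(−t/τ₁) − τ₂ e^(−t/τ₂))/(τ₁ − τ₂)].
At t = 96.0: e^(−t/τ₁) = 0.064908, e^(−t/τ₂) = 0.0025507.
C₂ = 1.06·[1 − (35.103·0.064908 − 16.077·0.0025507)/(19.027)] = 1.06·0.88240 = 0.93535 g/L.

0.935 g/L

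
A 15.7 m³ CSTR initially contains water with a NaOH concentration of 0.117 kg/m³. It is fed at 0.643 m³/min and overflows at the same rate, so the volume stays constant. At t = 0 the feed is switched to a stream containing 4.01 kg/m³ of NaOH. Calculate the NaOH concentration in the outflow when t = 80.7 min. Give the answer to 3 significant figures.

3.87 kg/m³

Transient balance on the dissolved component: V dC/dt = Q(C_in − C).
Rewrite as dC/dt + C/τ = C_in/τ, τ = V/Q = 24.417 min.
Solution: C(t) = C_in + (C₀ − C_in) e^(−t/τ).
C(80.7) = 4.01 + (0.117 − 4.01)·e^(−80.7/24.417) = 4.01 + (-3.8930)·0.036695 = 3.8671 kg/m³.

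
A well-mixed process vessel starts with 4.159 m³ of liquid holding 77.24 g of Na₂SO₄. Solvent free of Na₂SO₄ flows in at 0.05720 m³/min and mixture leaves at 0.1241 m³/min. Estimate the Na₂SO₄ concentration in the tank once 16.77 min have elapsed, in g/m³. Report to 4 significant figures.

14.19 g/m³

Let m(t) be the amount of Na₂SO₄. Volume: V(t) = V₀ + (Q_in − Q_out) t = 4.159 − 0.0669000 t; V(16.77) = 3.03709 m³.
No Na₂SO₄ enters, so dm/dt = −Q_out · (m/V).
Separate: dm/m = −Q_out dt/V(t) ⇒ ln(m/m₀) = −(Q_out/(Q_in−Q_out)) ln(V/V₀).
m = m₀ (V₀/V)^(Q_out/(Q_in−Q_out)) = 77.24 × (4.159/3.03709)^(-1.85501) = 43.1097 g.
C = m/V = 43.1097/3.03709 = 14.1944 g/m³.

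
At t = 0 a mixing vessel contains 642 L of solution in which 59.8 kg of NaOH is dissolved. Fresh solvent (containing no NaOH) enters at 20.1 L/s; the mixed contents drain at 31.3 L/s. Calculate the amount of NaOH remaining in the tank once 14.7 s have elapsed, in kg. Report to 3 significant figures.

26.1 kg

Total volume: dV/dt = Q_in − Q_out = -11.200 L/s, so V(t) = 642 − 11.200 t and V(14.7) = 477.36 L.
Solute balance: dm/dt = 0 − Q_out C = −Q_out m/V(t).
Separate: dm/m = −Q_out dt/V(t) ⇒ ln(m/m₀) = −(Q_out/(Q_in−Q_out)) ln(V/V₀).
m = m₀ (V₀/V)^(Q_out/(Q_in−Q_out)) = 59.8 × (642/477.36)^(-2.7946) = 26.125 kg.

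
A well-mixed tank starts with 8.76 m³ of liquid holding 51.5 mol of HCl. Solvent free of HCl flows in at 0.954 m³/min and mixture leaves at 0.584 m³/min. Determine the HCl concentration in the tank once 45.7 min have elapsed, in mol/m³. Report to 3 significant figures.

0.368 mol/m³

Let m(t) be the amount of HCl. Volume: V(t) = V₀ + (Q_in − Q_out) t = 8.76 + 0.37000 t; V(45.7) = 25.669 m³.
Solute balance: dm/dt = 0 − Q_out C = −Q_out m/V(t).
dm/m = −Q_out dt/(V₀ + 0.37000 t); integrating gives ln(m/m₀) = −(Q_out/(Q_in−Q_out)) ln(V/V₀).
m = m₀ (V₀/V)^(Q_out/(Q_in−Q_out)) = 51.5 × (8.76/25.669)^(1.5784) = 9.4375 mol.
C = m/V = 9.4375/25.669 = 0.36766 mol/m³.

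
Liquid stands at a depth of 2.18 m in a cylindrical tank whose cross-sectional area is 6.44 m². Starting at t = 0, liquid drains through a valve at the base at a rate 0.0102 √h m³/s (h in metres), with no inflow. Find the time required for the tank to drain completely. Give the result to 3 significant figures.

1860 s

With no inflow, A dh/dt = −0.0102 √h.
∫ h^(−1/2) dh = −(0.0102/A) ∫ dt, giving 2√h = 2√h₀ − (0.0102/A) t.
Tank is empty when √h = 0: t_empty = 2A√h₀/0.0102.
t_empty = 2·6.44·√2.18/0.0102 = 12.880·1.4765/0.0102 = 1864.4 s.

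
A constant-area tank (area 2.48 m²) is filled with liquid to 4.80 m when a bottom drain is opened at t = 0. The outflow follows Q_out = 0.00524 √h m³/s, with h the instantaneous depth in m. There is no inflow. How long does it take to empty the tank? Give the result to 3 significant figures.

A dh/dt = −Q_out = −0.00524 √h.
∫ h^(−1/2) dh = −(0.00524/A) ∫ dt, giving 2√h = 2√h₀ − (0.00524/A) t.
Set h = 0: 2√h₀ = (0.00524/A) t_empty ⇒ t_empty = 2A√h₀/0.00524.
t_empty = 2·2.48·√4.80/0.00524 = 4.9600·2.1909/0.00524 = 2073.8 s.

2070 s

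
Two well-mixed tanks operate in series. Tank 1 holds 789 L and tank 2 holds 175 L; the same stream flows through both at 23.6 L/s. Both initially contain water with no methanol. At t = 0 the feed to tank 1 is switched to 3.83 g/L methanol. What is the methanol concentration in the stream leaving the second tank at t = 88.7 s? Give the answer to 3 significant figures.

3.48 g/L

Species balance on tank i: dCᵢ/dt = (Cᵢ₋₁ − Cᵢ)/τᵢ with τᵢ = Vᵢ/Q.
τ₁ = 789/23.6 = 33.432 s; τ₂ = 175/23.6 = 7.4153 s.
Tank 1: C₁ = C_in(1 − e^(−t/τ₁)). Tank 2 (τ₁ ≠ τ₂): C₂ = C_in[1 − (τ₁ e^(−t/τ₁) − τ₂ e^(−t/τ₂))/(τ₁ − τ₂)].
At t = 88.7: e^(−t/τ₁) = 0.070430, e^(−t/τ₂) = 6.3833e-06.
C₂ = 3.83·[1 − (33.432·0.070430 − 7.4153·6.3833e-06)/(26.017)] = 3.83·0.90950 = 3.4834 g/L.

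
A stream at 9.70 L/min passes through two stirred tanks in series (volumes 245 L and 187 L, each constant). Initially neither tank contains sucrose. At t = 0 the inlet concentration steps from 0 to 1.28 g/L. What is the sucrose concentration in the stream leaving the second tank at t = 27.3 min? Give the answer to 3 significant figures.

0.447 g/L

Time constants: τᵢ = Vᵢ/Q for each well-mixed tank.
τ₁ = 245/9.70 = 25.258 min; τ₂ = 187/9.70 = 19.278 min.
Solving the cascade with C₁(0)=C₂(0)=0 gives C₂(t) = C_in[1 − (τ₁ e^(−t/τ₁) − τ₂ e^(−t/τ₂))/(τ₁ − τ₂)].
At t = 27.3: e^(−t/τ₁) = 0.33930, e^(−t/τ₂) = 0.24266.
C₂ = 1.28·[1 − (25.258·0.33930 − 19.278·0.24266)/(5.9794)] = 1.28·0.34910 = 0.44685 g/L.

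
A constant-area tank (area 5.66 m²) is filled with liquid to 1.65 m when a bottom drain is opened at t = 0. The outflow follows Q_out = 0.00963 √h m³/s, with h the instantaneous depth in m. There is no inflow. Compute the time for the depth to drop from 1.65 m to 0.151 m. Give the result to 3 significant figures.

1050 s

A dh/dt = −Q_out = −0.00963 √h.
This is separable: 2 d(√h)/dt = −0.00963/A, so √h = √h₀ − (0.00963/(2A)) t.
t = 2A(√h₀ − √h)/0.00963 = 2·5.66·(√1.65 − √0.151)/0.00963
  = 11.320 × (1.2845 − 0.38859) / 0.00963 = 1053.2 s.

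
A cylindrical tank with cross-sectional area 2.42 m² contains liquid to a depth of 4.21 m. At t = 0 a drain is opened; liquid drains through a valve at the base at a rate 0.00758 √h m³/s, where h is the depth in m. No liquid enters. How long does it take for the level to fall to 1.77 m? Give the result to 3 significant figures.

Unsteady balance on liquid volume: A dh/dt = −0.00758 √h.
∫ h^(−1/2) dh = −(0.00758/A) ∫ dt, giving 2√h = 2√h₀ − (0.00758/A) t.
t = 2A(√h₀ − √h)/0.00758 = 2·2.42·(√4.21 − √1.77)/0.00758
  = 4.8400 × (2.0518 − 1.3304) / 0.00758 = 460.64 s.

461 s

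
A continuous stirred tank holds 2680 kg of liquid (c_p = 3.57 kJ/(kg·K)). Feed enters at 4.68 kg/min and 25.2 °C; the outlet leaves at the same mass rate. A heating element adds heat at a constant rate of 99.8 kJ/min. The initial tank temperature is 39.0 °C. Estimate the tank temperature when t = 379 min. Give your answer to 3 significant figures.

Heat balance on the well-mixed liquid: M c_p dT/dt = ṁ c_p (T_in − T) + 99.8.
Rearrange: dT/dt = (T_ss − T)/τ with τ = M/ṁ = 572.65 min and T_ss = T_in + Q̇/(ṁ c_p) = 31.173 °C.
T approaches T_ss exponentially: T(t) = T_ss + (T₀ − T_ss) e^(−t/τ).
T(379) = 31.173 + (7.8267)·e^(−379/572.65) = 31.173 + (7.8267)·0.51590 = 35.211 °C.

35.2 °C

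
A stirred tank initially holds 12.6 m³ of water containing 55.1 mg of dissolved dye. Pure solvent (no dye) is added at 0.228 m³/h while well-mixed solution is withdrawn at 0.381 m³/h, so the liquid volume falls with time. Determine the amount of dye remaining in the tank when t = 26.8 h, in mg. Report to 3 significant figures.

20.7 mg

Let m(t) be the amount of dye. Volume: V(t) = V₀ + (Q_in − Q_out) t = 12.6 − 0.15300 t; V(26.8) = 8.4996 m³.
Solute balance: dm/dt = 0 − Q_out C = −Q_out m/V(t).
dm/m = −Q_out dt/(V₀ − 0.15300 t); integrating gives ln(m/m₀) = −(Q_out/(Q_in−Q_out)) ln(V/V₀).
m = m₀ (V₀/V)^(Q_out/(Q_in−Q_out)) = 55.1 × (12.6/8.4996)^(-2.4902) = 20.673 mg.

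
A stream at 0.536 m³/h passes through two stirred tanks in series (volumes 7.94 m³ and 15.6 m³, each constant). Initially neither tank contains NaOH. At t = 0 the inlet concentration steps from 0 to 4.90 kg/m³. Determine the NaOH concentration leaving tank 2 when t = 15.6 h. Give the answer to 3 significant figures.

0.833 kg/m³

Species balance on tank i: dCᵢ/dt = (Cᵢ₋₁ − Cᵢ)/τᵢ with τᵢ = Vᵢ/Q.
τ₁ = 7.94/0.536 = 14.813 h; τ₂ = 15.6/0.536 = 29.104 h.
Solving the cascade with C₁(0)=C₂(0)=0 gives C₂(t) = C_in[1 − (τ₁ e^(−t/τ₁) − τ₂ e^(−t/τ₂))/(τ₁ − τ₂)].
At t = 15.6: e^(−t/τ₁) = 0.34886, e^(−t/τ₂) = 0.58508.
C₂ = 4.90·[1 − (14.813·0.34886 − 29.104·0.58508)/(-14.291)] = 4.90·0.17005 = 0.83326 kg/m³.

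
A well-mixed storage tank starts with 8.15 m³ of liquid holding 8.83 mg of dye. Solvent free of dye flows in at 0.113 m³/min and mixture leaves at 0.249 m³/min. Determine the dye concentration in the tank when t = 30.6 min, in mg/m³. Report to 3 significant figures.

Total volume: dV/dt = Q_in − Q_out = -0.13600 m³/min, so V(t) = 8.15 − 0.13600 t and V(30.6) = 3.9884 m³.
Solute balance: dm/dt = 0 − Q_out C = −Q_out m/V(t).
Separate: dm/m = −Q_out dt/V(t) ⇒ ln(m/m₀) = −(Q_out/(Q_in−Q_out)) ln(V/V₀).
m = m₀ (V₀/V)^(Q_out/(Q_in−Q_out)) = 8.83 × (8.15/3.9884)^(-1.8309) = 2.3863 mg.
C = m/V = 2.3863/3.9884 = 0.59832 mg/m³.

0.598 mg/m³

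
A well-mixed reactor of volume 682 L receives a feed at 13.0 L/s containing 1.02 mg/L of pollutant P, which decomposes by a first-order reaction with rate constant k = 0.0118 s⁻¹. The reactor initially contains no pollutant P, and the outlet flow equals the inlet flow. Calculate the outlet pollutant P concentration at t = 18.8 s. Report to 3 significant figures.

Accumulation = in − out − consumed: V dC/dt = Q C_in − Q C − k V C.
This is linear with rate a = Q/V + k = 0.030862 s⁻¹.
C_ss = Q C_in/(Q + kV) = 0.63000 mg/L; C(t) = C_ss + (C₀ − C_ss) e^(−a t).
C(18.8) = 0.63000 + (-0.63000)·e^(−0.030862·18.8) = 0.63000 + (-0.63000)·0.55979 = 0.27733 mg/L.

0.277 mg/L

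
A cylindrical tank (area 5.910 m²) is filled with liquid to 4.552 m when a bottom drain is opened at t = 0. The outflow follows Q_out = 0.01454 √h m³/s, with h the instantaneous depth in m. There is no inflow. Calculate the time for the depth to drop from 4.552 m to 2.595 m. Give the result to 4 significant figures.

424.9 s

Mass balance (ρ constant): A dh/dt = −0.01454 √h.
Separate and integrate: 2(√h − √h₀) = −(0.01454/A) t.
t = 2A(√h₀ − √h)/0.01454 = 2·5.910·(√4.552 − √2.595)/0.01454
  = 11.8200 × (2.13354 − 1.61090) / 0.01454 = 424.871 s.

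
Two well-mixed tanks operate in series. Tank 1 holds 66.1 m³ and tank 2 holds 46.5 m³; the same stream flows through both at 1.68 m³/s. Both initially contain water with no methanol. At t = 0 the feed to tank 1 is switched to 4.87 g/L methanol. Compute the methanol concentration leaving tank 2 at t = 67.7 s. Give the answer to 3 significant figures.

2.93 g/L

Time constants: τᵢ = Vᵢ/Q for each well-mixed tank.
τ₁ = 66.1/1.68 = 39.345 s; τ₂ = 46.5/1.68 = 27.679 s.
Tank 1: C₁ = C_in(1 − e^(−t/τ₁)). Tank 2 (τ₁ ≠ τ₂): C₂ = C_in[1 − (τ₁ e^(−t/τ₁) − τ₂ e^(−t/τ₂))/(τ₁ − τ₂)].
At t = 67.7: e^(−t/τ₁) = 0.17895, e^(−t/τ₂) = 0.086645.
C₂ = 4.87·[1 − (39.345·0.17895 − 27.679·0.086645)/(11.667)] = 4.87·0.60207 = 2.9321 g/L.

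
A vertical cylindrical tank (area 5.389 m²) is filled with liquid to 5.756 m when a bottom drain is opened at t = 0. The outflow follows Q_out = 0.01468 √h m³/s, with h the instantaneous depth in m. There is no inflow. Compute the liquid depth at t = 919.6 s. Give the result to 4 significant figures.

Volume balance on the tank: A dh/dt = −0.01468 √h.
∫ h^(−1/2) dh = −(0.01468/A) ∫ dt, giving 2√h = 2√h₀ − (0.01468/A) t.
√h = √5.756 − 0.01468·919.6/(2·5.389) = 2.39917 − 1.25253 = 1.14664.
h = 1.14664² = 1.31478 m.

1.315 m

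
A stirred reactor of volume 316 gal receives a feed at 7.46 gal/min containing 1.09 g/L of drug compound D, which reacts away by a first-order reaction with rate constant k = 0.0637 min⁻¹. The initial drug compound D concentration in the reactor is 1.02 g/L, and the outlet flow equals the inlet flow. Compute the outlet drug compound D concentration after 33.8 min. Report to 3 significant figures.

0.333 g/L

Accumulation = in − out − consumed: V dC/dt = Q C_in − Q C − k V C.
This is linear with rate a = Q/V + k = 0.087308 min⁻¹.
C_ss = Q C_in/(Q + kV) = 0.29473 g/L; C(t) = C_ss + (C₀ − C_ss) e^(−a t).
C(33.8) = 0.29473 + (0.72527)·e^(−0.087308·33.8) = 0.29473 + (0.72527)·0.052288 = 0.33265 g/L.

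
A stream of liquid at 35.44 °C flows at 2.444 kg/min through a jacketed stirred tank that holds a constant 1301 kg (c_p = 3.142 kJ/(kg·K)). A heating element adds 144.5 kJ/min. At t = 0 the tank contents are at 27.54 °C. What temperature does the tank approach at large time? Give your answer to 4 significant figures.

Energy balance: M c_p dT/dt = ṁ c_p (T_in − T) + 144.5.
At steady state dT/dt = 0 ⇒ T_ss = T_in + Q̇/(ṁ c_p) = 35.44 + 144.5/(2.444·3.142) = 54.2574 °C.

54.26 °C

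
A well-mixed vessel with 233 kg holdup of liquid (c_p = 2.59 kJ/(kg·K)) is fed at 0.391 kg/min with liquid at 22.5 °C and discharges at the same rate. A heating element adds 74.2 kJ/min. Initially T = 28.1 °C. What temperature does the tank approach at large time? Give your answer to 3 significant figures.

M c_p dT/dt = ṁ c_p (T_in − T) + Q̇.
At steady state dT/dt = 0 ⇒ T_ss = T_in + Q̇/(ṁ c_p) = 22.5 + 74.2/(0.391·2.59) = 95.770 °C.

95.8 °C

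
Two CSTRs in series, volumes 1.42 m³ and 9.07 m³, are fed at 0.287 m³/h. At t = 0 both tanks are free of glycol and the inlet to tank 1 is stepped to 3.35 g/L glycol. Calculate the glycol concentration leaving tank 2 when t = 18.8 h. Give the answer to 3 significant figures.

1.17 g/L

Time constants: τᵢ = Vᵢ/Q for each well-mixed tank.
τ₁ = 1.42/0.287 = 4.9477 h; τ₂ = 9.07/0.287 = 31.603 h.
Solving the cascade with C₁(0)=C₂(0)=0 gives C₂(t) = C_in[1 − (τ₁ e^(−t/τ₁) − τ₂ e^(−t/τ₂))/(τ₁ − τ₂)].
At t = 18.8: e^(−t/τ₁) = 0.022377, e^(−t/τ₂) = 0.55163.
C₂ = 3.35·[1 − (4.9477·0.022377 − 31.603·0.55163)/(-26.655)] = 3.35·0.35013 = 1.1729 g/L.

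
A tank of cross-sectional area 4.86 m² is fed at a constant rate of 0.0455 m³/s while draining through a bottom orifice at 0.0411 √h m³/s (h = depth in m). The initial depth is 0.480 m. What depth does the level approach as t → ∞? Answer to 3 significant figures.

A dh/dt = Q_in − 0.0411 √h. Steady state requires inflow = outflow:
Q_in = 0.0411 √h_ss ⇒ √h_ss = 0.0455/0.0411 = 1.1071.
h_ss = 1.1071² = 1.2256 m. (Since h₀ = 0.480 m < h_ss, the level will rise toward this value.)

1.23 m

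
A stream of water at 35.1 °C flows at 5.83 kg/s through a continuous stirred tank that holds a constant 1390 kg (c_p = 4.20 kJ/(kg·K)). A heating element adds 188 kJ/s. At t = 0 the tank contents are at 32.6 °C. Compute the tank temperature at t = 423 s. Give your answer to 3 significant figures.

41.1 °C

M c_p dT/dt = ṁ c_p (T_in − T) + Q̇.
τ = M/ṁ = 238.42 s; T_ss = T_in + Q̇/(ṁ c_p) = 35.1 + 188/(5.83·4.20) = 42.778 °C.
This is linear first-order; T(t) = T_ss + (T₀ − T_ss) e^(−t/τ).
T(423) = 42.778 + (-10.178)·e^(−423/238.42) = 42.778 + (-10.178)·0.16962 = 41.051 °C.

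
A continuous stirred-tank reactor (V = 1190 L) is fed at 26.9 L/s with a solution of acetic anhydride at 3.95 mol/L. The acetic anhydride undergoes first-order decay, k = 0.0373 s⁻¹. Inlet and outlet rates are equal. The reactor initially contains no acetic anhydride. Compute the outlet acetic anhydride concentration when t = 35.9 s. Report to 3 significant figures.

1.32 mol/L

Accumulation = in − out − consumed: V dC/dt = Q C_in − Q C − k V C.
This is linear with rate a = Q/V + k = 0.059905 s⁻¹.
C_ss = Q C_in/(Q + kV) = 1.4905 mol/L; C(t) = C_ss + (C₀ − C_ss) e^(−a t).
C(35.9) = 1.4905 + (-1.4905)·e^(−0.059905·35.9) = 1.4905 + (-1.4905)·0.11642 = 1.3170 mol/L.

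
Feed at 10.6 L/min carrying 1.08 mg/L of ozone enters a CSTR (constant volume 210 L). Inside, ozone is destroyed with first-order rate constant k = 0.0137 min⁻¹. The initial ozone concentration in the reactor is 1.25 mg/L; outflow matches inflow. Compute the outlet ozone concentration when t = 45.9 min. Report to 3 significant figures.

0.871 mg/L

Accumulation = in − out − consumed: V dC/dt = Q C_in − Q C − k V C.
This is linear with rate a = Q/V + k = 0.064176 min⁻¹.
C_ss = Q C_in/(Q + kV) = 0.84945 mg/L; C(t) = C_ss + (C₀ − C_ss) e^(−a t).
C(45.9) = 0.84945 + (0.40055)·e^(−0.064176·45.9) = 0.84945 + (0.40055)·0.052566 = 0.87050 mg/L.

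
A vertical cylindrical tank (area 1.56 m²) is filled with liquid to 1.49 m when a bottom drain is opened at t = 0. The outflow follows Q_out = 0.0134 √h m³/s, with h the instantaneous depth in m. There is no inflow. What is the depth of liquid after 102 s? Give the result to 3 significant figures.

A dh/dt = −Q_out = −0.0134 √h.
∫ h^(−1/2) dh = −(0.0134/A) ∫ dt, giving 2√h = 2√h₀ − (0.0134/A) t.
√h = √1.49 − 0.0134·102/(2·1.56) = 1.2207 − 0.43808 = 0.78258.
h = 0.78258² = 0.61243 m.

0.612 m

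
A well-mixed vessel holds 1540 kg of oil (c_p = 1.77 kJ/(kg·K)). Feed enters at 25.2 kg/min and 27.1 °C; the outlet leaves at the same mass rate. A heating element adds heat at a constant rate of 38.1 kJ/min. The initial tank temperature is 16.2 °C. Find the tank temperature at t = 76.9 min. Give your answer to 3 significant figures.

M c_p dT/dt = ṁ c_p (T_in − T) + Q̇.
τ = M/ṁ = 61.111 min; T_ss = T_in + Q̇/(ṁ c_p) = 27.1 + 38.1/(25.2·1.77) = 27.954 °C.
Integrating: T(t) = T_ss + (T₀ − T_ss) e^(−t/τ).
T(76.9) = 27.954 + (-11.754)·e^(−76.9/61.111) = 27.954 + (-11.754)·0.28412 = 24.615 °C.

24.6 °C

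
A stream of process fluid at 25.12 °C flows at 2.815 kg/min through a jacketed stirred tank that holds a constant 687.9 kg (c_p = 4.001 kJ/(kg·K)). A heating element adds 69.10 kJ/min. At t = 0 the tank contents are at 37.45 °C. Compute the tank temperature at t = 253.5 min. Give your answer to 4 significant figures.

33.45 °C

First-law balance (no shaft work): M c_p dT/dt = ṁ c_p (T_in − T) + 69.10.
Rearrange: dT/dt = (T_ss − T)/τ with τ = M/ṁ = 244.369 min and T_ss = T_in + Q̇/(ṁ c_p) = 31.2552 °C.
Integrating: T(t) = T_ss + (T₀ − T_ss) e^(−t/τ).
T(253.5) = 31.2552 + (6.19477)·e^(−253.5/244.369) = 31.2552 + (6.19477)·0.354388 = 33.4506 °C.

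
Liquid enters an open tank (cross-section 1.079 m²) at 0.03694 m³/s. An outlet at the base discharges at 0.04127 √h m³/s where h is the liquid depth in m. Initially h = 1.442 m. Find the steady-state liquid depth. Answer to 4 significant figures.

0.8012 m

Level balance: A dh/dt = 0.03694 − 0.04127 √h. Setting dh/dt = 0:
Q_in = 0.04127 √h_ss ⇒ √h_ss = 0.03694/0.04127 = 0.895081.
h_ss = 0.895081² = 0.801170 m. (Since h₀ = 1.442 m > h_ss, the level will fall toward this value.)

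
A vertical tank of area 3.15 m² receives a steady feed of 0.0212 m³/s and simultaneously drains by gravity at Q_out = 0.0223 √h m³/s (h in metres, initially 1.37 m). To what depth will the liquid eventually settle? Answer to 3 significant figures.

Unsteady balance on liquid volume: A dh/dt = Q_in − 0.0223 √h. At steady state dh/dt = 0:
Q_in = 0.0223 √h_ss ⇒ √h_ss = 0.0212/0.0223 = 0.95067.
h_ss = 0.95067² = 0.90378 m. (Since h₀ = 1.37 m > h_ss, the level will fall toward this value.)

0.904 m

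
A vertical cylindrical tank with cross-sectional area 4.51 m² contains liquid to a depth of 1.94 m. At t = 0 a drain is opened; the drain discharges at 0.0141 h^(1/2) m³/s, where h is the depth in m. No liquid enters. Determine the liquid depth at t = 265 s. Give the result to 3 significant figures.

Mass balance (ρ constant): A dh/dt = −0.0141 √h.
Separate and integrate: 2(√h − √h₀) = −(0.0141/A) t.
√h = √1.94 − 0.0141·265/(2·4.51) = 1.3928 − 0.41425 = 0.97859.
h = 0.97859² = 0.95764 m.

0.958 m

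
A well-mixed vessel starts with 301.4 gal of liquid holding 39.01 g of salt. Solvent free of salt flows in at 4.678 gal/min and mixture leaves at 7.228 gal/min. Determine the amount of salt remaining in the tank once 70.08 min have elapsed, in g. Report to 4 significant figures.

3.054 g

Let m(t) be the amount of salt. Volume: V(t) = V₀ + (Q_in − Q_out) t = 301.4 − 2.55000 t; V(70.08) = 122.696 gal.
Species balance (pure solvent in): dm/dt = −Q_out · m/V(t).
dm/m = −Q_out dt/(V₀ − 2.55000 t); integrating gives ln(m/m₀) = −(Q_out/(Q_in−Q_out)) ln(V/V₀).
m = m₀ (V₀/V)^(Q_out/(Q_in−Q_out)) = 39.01 × (301.4/122.696)^(-2.83451) = 3.05373 g.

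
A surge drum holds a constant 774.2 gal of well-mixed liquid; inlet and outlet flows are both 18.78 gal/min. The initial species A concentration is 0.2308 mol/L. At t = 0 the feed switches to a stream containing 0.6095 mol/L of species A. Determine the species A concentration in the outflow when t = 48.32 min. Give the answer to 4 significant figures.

0.4922 mol/L

Transient balance on the dissolved component: V dC/dt = Q(C_in − C).
Rewrite as dC/dt + C/τ = C_in/τ, τ = V/Q = 41.2247 min.
Solution: C(t) = C_in + (C₀ − C_in) e^(−t/τ).
C(48.32) = 0.6095 + (0.2308 − 0.6095)·e^(−48.32/41.2247) = 0.6095 + (-0.378700)·0.309712 = 0.492212 mol/L.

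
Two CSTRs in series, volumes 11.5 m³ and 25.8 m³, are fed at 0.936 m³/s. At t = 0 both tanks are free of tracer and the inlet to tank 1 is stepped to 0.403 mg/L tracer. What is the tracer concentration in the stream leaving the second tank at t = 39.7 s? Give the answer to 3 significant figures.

0.244 mg/L

Each tank obeys Vᵢ dCᵢ/dt = Q(Cᵢ₋₁ − Cᵢ), so τᵢ = Vᵢ/Q.
τ₁ = 11.5/0.936 = 12.286 s; τ₂ = 25.8/0.936 = 27.564 s.
Tank 1: C₁ = C_in(1 − e^(−t/τ₁)). Tank 2 (τ₁ ≠ τ₂): C₂ = C_in[1 − (τ₁ e^(−t/τ₁) − τ₂ e^(−t/τ₂))/(τ₁ − τ₂)].
At t = 39.7: e^(−t/τ₁) = 0.039509, e^(−t/τ₂) = 0.23686.
C₂ = 0.403·[1 − (12.286·0.039509 − 27.564·0.23686)/(-15.278)] = 0.403·0.60443 = 0.24358 mg/L.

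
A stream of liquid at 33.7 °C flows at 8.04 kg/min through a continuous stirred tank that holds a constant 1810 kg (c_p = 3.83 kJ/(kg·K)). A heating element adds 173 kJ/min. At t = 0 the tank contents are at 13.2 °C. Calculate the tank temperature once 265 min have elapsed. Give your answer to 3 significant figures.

31.3 °C

M c_p dT/dt = ṁ c_p (T_in − T) + Q̇.
Rearrange: dT/dt = (T_ss − T)/τ with τ = M/ṁ = 225.12 min and T_ss = T_in + Q̇/(ṁ c_p) = 39.318 °C.
Integrating: T(t) = T_ss + (T₀ − T_ss) e^(−t/τ).
T(265) = 39.318 + (-26.118)·e^(−265/225.12) = 39.318 + (-26.118)·0.30816 = 31.269 °C.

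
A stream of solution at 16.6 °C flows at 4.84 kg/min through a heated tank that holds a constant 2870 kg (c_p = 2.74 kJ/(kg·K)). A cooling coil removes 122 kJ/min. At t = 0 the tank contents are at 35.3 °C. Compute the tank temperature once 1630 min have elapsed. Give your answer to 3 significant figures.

M c_p dT/dt = ṁ c_p (T_in − T) − Q̇.
τ = M/ṁ = 592.98 min; T_ss = T_in − Q̇/(ṁ c_p) = 16.6 − 122/(4.84·2.74) = 7.4005 °C.
T approaches T_ss exponentially: T(t) = T_ss + (T₀ − T_ss) e^(−t/τ).
T(1630) = 7.4005 + (27.899)·e^(−1630/592.98) = 7.4005 + (27.899)·0.064001 = 9.1861 °C.

9.19 °C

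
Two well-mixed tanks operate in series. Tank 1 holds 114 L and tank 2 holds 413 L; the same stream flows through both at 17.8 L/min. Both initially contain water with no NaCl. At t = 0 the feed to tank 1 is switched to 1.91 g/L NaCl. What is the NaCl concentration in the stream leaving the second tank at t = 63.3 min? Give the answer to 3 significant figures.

Species balance on tank i: dCᵢ/dt = (Cᵢ₋₁ − Cᵢ)/τᵢ with τᵢ = Vᵢ/Q.
τ₁ = 114/17.8 = 6.4045 min; τ₂ = 413/17.8 = 23.202 min.
Tank 1: C₁ = C_in(1 − e^(−t/τ₁)). Tank 2 (τ₁ ≠ τ₂): C₂ = C_in[1 − (τ₁ e^(−t/τ₁) − τ₂ e^(−t/τ₂))/(τ₁ − τ₂)].
At t = 63.3: e^(−t/τ₁) = 5.1000e-05, e^(−t/τ₂) = 0.065338.
C₂ = 1.91·[1 − (6.4045·5.1000e-05 − 23.202·0.065338)/(-16.798)] = 1.91·0.90977 = 1.7377 g/L.

1.74 g/L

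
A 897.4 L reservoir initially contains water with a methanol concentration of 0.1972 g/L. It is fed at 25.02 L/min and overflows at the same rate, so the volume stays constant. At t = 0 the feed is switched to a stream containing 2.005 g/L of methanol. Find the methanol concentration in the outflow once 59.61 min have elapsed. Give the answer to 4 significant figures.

Transient balance on the dissolved component: V dC/dt = Q(C_in − C).
So dC/dt = (C_in − C)/τ with τ = V/Q = 897.4/25.02 = 35.8673 min.
Integrating: C(t) = C_in + (C₀ − C_in) e^(−t/τ).
C(59.61) = 2.005 + (0.1972 − 2.005)·e^(−59.61/35.8673) = 2.005 + (-1.80780)·0.189767 = 1.66194 g/L.

1.662 g/L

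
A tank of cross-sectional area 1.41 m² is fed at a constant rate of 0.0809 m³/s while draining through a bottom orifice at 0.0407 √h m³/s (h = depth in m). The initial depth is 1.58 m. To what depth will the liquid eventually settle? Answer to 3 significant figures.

Level balance: A dh/dt = 0.0809 − 0.0407 √h. Setting dh/dt = 0:
Q_in = 0.0407 √h_ss ⇒ √h_ss = 0.0809/0.0407 = 1.9877.
h_ss = 1.9877² = 3.9510 m. (Since h₀ = 1.58 m < h_ss, the level will rise toward this value.)

3.95 m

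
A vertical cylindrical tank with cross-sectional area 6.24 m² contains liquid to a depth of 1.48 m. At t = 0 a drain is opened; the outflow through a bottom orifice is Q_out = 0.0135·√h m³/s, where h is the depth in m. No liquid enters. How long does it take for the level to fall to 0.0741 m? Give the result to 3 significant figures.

Mass balance (ρ constant): A dh/dt = −0.0135 √h.
Separate and integrate: 2(√h − √h₀) = −(0.0135/A) t.
t = 2A(√h₀ − √h)/0.0135 = 2·6.24·(√1.48 − √0.0741)/0.0135
  = 12.480 × (1.2166 − 0.27221) / 0.0135 = 872.99 s.

873 s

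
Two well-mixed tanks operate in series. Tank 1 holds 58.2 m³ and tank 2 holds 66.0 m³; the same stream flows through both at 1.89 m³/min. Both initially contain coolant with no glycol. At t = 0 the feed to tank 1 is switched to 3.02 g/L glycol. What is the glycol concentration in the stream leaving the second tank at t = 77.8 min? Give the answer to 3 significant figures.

Time constants: τᵢ = Vᵢ/Q for each well-mixed tank.
τ₁ = 58.2/1.89 = 30.794 min; τ₂ = 66.0/1.89 = 34.921 min.
Tank 1: C₁ = C_in(1 − e^(−t/τ₁)). Tank 2 (τ₁ ≠ τ₂): C₂ = C_in[1 − (τ₁ e^(−t/τ₁) − τ₂ e^(−t/τ₂))/(τ₁ − τ₂)].
At t = 77.8: e^(−t/τ₁) = 0.079939, e^(−t/τ₂) = 0.10775.
C₂ = 3.02·[1 − (30.794·0.079939 − 34.921·0.10775)/(-4.1270)] = 3.02·0.68471 = 2.0678 g/L.

2.07 g/L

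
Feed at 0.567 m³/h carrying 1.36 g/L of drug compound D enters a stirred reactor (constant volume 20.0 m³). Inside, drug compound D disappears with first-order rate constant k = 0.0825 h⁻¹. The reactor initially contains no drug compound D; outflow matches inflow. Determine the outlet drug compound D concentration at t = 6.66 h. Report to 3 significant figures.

0.182 g/L

V dC/dt = Q(C_in − C) − k V C.
This is linear with rate a = Q/V + k = 0.11085 h⁻¹.
C_ss = Q C_in/(Q + kV) = 0.34782 g/L; C(t) = C_ss + (C₀ − C_ss) e^(−a t).
C(6.66) = 0.34782 + (-0.34782)·e^(−0.11085·6.66) = 0.34782 + (-0.34782)·0.47794 = 0.18158 g/L.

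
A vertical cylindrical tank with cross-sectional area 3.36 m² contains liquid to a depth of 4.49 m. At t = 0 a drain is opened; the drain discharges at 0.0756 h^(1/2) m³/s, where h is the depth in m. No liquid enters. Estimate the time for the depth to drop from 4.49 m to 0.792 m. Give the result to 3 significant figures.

109 s

A dh/dt = −Q_out = −0.0756 √h.
This is separable: 2 d(√h)/dt = −0.0756/A, so √h = √h₀ − (0.0756/(2A)) t.
t = 2A(√h₀ − √h)/0.0756 = 2·3.36·(√4.49 − √0.792)/0.0756
  = 6.7200 × (2.1190 − 0.88994) / 0.0756 = 109.25 s.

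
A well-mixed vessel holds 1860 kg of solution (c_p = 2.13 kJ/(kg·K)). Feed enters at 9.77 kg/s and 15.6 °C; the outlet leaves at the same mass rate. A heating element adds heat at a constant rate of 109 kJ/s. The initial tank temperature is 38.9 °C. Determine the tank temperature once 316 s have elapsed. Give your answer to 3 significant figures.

24.3 °C

M c_p dT/dt = ṁ c_p (T_in − T) + Q̇.
Rearrange: dT/dt = (T_ss − T)/τ with τ = M/ṁ = 190.38 s and T_ss = T_in + Q̇/(ṁ c_p) = 20.838 °C.
This is linear first-order; T(t) = T_ss + (T₀ − T_ss) e^(−t/τ).
T(316) = 20.838 + (18.062)·e^(−316/190.38) = 20.838 + (18.062)·0.19017 = 24.273 °C.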